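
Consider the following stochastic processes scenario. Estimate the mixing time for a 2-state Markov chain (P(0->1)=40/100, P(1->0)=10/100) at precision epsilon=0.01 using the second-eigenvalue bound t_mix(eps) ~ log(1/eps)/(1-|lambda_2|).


lambda_2 = |1 - p01 - p10| = |1 - 0.4000 - 0.1000| = 0.5000
t_mix ~ log(1/eps)/(1 - |lambda_2|)
= log(100)/(1 - 0.5000) = 4.6052/0.5000
= 9.2103

9.2103


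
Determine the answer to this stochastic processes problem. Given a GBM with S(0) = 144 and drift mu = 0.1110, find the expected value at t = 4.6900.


E[S(t)] = S(0) * exp(mu * t)
= 144 * exp(0.1110 * 4.6900)
= 144 * 1.6830
= 242.3549

242.3549


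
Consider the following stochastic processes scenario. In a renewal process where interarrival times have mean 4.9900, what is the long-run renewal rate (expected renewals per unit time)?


Long-run renewal rate = 1/E(X)
= 1/4.9900
= 0.2004

0.2004


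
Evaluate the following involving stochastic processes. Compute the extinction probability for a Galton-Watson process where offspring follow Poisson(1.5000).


Since mu = 1.5000 > 1, extinction prob q < 1.
Solve s = exp(mu*(s-1)) iteratively.
q = 0.4172

0.4172


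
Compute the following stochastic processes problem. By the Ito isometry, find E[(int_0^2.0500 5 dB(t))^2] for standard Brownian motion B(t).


By Ito isometry: E[(int f dB)^2] = int f^2 dt
= 5^2 * 2.0500
= 25 * 2.0500 = 51.2500

51.2500


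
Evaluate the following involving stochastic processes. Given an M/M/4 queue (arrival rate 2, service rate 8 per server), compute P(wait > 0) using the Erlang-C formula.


a = lambda/mu = 0.2500
rho = a/c = 0.0625
Erlang-C formula applied:
C(c,a) = 1.3521e-04

1.3521e-04


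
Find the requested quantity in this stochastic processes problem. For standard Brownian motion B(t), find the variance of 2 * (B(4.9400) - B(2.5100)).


Var(alpha*(B(t)-B(s))) = alpha^2 * (t-s)
= 2^2 * (4.9400 - 2.5100)
= 4 * 2.4300
= 9.7200

9.7200


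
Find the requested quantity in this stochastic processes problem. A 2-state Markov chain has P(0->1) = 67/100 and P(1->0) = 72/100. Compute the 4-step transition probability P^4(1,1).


Computing P^4 by matrix multiplication.
P = [[0.3300, 0.6700], [0.7200, 0.2800]]
After raising P to the power 4:
P^4(1,1) = 0.4940

0.4940


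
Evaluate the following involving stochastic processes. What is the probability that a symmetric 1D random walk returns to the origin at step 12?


P(S(12) = 0) = C(12,6) / 4^6
= 924 / 4096
= 0.2256

0.2256


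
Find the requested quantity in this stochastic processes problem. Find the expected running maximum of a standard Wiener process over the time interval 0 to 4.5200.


E(max B(s)) = sqrt(2t/pi)
= sqrt(2*4.5200/pi)
= sqrt(2.8775)
= 1.6963

1.6963


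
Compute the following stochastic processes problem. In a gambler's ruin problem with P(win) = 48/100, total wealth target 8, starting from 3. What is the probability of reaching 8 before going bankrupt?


Gambler's ruin formula:
r = q/p = 0.5200/0.4800 = 1.0833
P(win) = (1 - r^i)/(1 - r^N)
= (1 - 1.0833^3)/(1 - 1.0833^8)
= 0.3025

0.3025


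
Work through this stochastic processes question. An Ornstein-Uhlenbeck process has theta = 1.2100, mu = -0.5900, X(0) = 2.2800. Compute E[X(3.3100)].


E[X(t)] = mu + (X(0) - mu)*exp(-theta*t)
= -0.5900 + (2.2800 - -0.5900)*exp(-1.2100*3.3100)
= -0.5900 + 2.8700 * 0.0182
= -0.5377

-0.5377


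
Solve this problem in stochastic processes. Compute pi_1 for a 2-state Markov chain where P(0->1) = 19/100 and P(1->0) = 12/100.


Stationary distribution: pi_0 = p10/(p01+p10), pi_1 = p01/(p01+p10)
p01 = 0.1900, p10 = 0.1200
pi_1 = 0.6129

0.6129


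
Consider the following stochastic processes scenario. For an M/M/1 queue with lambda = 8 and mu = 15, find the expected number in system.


rho = 8/15 = 0.5333
L = rho/(1-rho)
= 0.5333/0.4667
= 1.1429

1.1429


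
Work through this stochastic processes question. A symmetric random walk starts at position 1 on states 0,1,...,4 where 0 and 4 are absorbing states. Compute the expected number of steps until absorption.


For symmetric RW on 0,...,N with absorbing barriers, E(i) = i*(N-i)
E(1) = 1 * 3 = 3

3


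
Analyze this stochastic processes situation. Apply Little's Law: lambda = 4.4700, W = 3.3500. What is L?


Little's Law: L = lambda * W
= 4.4700 * 3.3500
= 14.9745

14.9745


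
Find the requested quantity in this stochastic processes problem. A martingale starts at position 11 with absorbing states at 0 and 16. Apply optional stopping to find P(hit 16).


By optional stopping theorem: E(M at tau) = M(0) = 11
P(hit 16)*16 + P(hit 0)*0 = 11
P(hit 16) = (11 - 0)/(16 - 0) = 11/16 = 0.6875

0.6875


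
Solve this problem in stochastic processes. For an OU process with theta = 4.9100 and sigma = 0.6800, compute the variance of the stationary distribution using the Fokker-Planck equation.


Stationary variance = sigma^2 / (2*theta)
= 0.6800^2 / (2*4.9100)
= 0.4624 / 9.8200
= 0.0471

0.0471


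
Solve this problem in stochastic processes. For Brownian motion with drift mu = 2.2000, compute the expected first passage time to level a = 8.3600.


Expected first passage time = a/mu
= 8.3600/2.2000
= 3.8000

3.8000


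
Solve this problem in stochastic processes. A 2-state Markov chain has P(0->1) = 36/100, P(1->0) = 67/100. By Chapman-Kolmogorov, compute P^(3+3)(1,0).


P^6 = P^3 * P^3
Computing via matrix multiplication of the transition matrix.
Entry (1,0) of P^6 = 0.6505

0.6505


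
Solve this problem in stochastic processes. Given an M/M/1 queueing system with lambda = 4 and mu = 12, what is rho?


rho = lambda/mu
= 4/12
= 0.3333

0.3333


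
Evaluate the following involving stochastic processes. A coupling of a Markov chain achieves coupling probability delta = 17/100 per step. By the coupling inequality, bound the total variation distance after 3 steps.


TV distance bound <= (1-delta)^n
= (1 - 0.1700)^3
= 0.8300^3
= 0.5718

0.5718


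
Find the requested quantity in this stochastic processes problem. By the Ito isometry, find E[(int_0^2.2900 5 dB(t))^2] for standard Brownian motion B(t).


By Ito isometry: E[(int f dB)^2] = int f^2 dt
= 5^2 * 2.2900
= 25 * 2.2900 = 57.2500

57.2500


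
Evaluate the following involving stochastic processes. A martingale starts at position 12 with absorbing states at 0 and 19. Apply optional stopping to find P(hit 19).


By optional stopping theorem: E(M at tau) = M(0) = 12
P(hit 19)*19 + P(hit 0)*0 = 12
P(hit 19) = (12 - 0)/(19 - 0) = 12/19 = 0.6316

0.6316


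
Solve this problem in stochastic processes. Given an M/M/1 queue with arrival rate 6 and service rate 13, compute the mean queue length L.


rho = 6/13 = 0.4615
L = rho/(1-rho)
= 0.4615/0.5385
= 0.8571

0.8571


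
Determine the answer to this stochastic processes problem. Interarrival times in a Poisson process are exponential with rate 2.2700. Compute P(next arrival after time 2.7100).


P(X > t) = exp(-lambda * t)
= exp(-2.2700 * 2.7100)
= exp(-6.1517) = 0.0021

0.0021


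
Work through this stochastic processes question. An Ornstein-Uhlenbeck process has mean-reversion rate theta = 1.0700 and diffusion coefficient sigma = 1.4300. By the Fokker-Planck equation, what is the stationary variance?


Stationary variance = sigma^2 / (2*theta)
= 1.4300^2 / (2*1.0700)
= 2.0449 / 2.1400
= 0.9556

0.9556


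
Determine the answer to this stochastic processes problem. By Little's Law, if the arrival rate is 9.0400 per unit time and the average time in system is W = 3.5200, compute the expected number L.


Little's Law: L = lambda * W
= 9.0400 * 3.5200
= 31.8208

31.8208


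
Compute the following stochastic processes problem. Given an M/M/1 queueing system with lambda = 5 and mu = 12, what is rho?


rho = lambda/mu
= 5/12
= 0.4167

0.4167


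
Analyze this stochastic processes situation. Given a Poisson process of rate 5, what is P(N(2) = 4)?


P(N(t)=k) = (lambda*t)^k * exp(-lambda*t) / k!
lambda*t = 10
= 10^4 * exp(-10) / 4!
= 10000 * 4.5400e-05 / 24
= 0.0189

0.0189


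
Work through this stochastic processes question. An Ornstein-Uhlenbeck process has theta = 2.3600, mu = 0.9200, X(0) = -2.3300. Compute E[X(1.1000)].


E[X(t)] = mu + (X(0) - mu)*exp(-theta*t)
= 0.9200 + (-2.3300 - 0.9200)*exp(-2.3600*1.1000)
= 0.9200 + -3.2500 * 0.0746
= 0.6776

0.6776


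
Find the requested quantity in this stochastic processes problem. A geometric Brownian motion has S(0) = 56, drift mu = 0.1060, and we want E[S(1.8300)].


E[S(t)] = S(0) * exp(mu * t)
= 56 * exp(0.1060 * 1.8300)
= 56 * 1.2141
= 67.9880

67.9880


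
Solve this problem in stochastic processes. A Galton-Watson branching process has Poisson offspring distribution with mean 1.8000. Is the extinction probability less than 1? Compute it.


Since mu = 1.8000 > 1, extinction prob q < 1.
Solve s = exp(mu*(s-1)) iteratively.
q = 0.2676

0.2676


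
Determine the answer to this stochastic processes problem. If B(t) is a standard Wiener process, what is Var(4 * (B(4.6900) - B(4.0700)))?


Var(alpha*(B(t)-B(s))) = alpha^2 * (t-s)
= 4^2 * (4.6900 - 4.0700)
= 16 * 0.6200
= 9.9200

9.9200


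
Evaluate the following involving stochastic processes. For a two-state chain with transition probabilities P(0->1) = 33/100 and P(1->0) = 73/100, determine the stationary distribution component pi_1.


Stationary distribution: pi_0 = p10/(p01+p10), pi_1 = p01/(p01+p10)
p01 = 0.3300, p10 = 0.7300
pi_1 = 0.3113

0.3113


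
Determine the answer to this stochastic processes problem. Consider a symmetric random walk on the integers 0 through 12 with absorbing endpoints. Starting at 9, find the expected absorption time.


For symmetric RW on 0,...,N with absorbing barriers, E(i) = i*(N-i)
E(9) = 9 * 3 = 27

27


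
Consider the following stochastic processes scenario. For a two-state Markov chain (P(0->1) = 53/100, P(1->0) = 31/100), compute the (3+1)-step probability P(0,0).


P^4 = P^3 * P^1
Computing via matrix multiplication of the transition matrix.
Entry (0,0) of P^4 = 0.3695

0.3695


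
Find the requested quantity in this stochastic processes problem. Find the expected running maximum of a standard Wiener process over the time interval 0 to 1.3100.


E(max B(s)) = sqrt(2t/pi)
= sqrt(2*1.3100/pi)
= sqrt(0.8340)
= 0.9132

0.9132


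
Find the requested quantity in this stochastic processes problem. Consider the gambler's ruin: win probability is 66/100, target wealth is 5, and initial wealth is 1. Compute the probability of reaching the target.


Gambler's ruin formula:
r = q/p = 0.3400/0.6600 = 0.5152
P(win) = (1 - r^i)/(1 - r^N)
= (1 - 0.5152^1)/(1 - 0.5152^5)
= 0.5031

0.5031


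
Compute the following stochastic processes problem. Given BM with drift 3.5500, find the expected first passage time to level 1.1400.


Expected first passage time = a/mu
= 1.1400/3.5500
= 0.3211

0.3211


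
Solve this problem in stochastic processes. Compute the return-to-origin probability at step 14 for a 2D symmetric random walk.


P = C(14,7)^2 / 4^14
= 3432^2 / 268435456
= 11778624 / 268435456
= 0.0439

0.0439


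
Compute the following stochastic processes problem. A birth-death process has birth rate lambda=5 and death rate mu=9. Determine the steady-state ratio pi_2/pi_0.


For birth-death process, pi_n/pi_0 = (lambda/mu)^n
= (5/9)^2
= 0.3086

0.3086


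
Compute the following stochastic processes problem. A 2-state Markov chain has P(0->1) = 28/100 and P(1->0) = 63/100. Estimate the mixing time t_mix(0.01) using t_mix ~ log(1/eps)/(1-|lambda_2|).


lambda_2 = |1 - p01 - p10| = |1 - 0.2800 - 0.6300| = 0.0900
t_mix ~ log(1/eps)/(1 - |lambda_2|)
= log(100)/(1 - 0.0900) = 4.6052/0.9100
= 5.0606

5.0606


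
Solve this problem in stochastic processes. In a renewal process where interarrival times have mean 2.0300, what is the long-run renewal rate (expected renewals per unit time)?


Long-run renewal rate = 1/E(X)
= 1/2.0300
= 0.4926

0.4926


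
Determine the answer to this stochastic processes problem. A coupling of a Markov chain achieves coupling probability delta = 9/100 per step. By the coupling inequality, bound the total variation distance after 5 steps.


TV distance bound <= (1-delta)^n
= (1 - 0.0900)^5
= 0.9100^5
= 0.6240

0.6240


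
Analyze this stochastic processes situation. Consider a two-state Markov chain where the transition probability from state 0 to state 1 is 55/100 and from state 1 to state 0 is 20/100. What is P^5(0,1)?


Computing P^5 by matrix multiplication.
P = [[0.4500, 0.5500], [0.2000, 0.8000]]
After raising P to the power 5:
P^5(0,1) = 0.7326

0.7326


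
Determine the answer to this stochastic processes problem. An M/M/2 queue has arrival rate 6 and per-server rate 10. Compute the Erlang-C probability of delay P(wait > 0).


a = lambda/mu = 0.6000
rho = a/c = 0.3000
Erlang-C formula applied:
C(c,a) = 0.1385

0.1385


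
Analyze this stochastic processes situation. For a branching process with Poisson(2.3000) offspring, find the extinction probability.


Since mu = 2.3000 > 1, extinction prob q < 1.
Solve s = exp(mu*(s-1)) iteratively.
q = 0.1376

0.1376


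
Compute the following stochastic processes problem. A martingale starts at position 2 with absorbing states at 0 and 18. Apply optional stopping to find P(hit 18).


By optional stopping theorem: E(M at tau) = M(0) = 2
P(hit 18)*18 + P(hit 0)*0 = 2
P(hit 18) = (2 - 0)/(18 - 0) = 1/9 = 0.1111

0.1111


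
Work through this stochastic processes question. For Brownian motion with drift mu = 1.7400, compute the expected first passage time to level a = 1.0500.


Expected first passage time = a/mu
= 1.0500/1.7400
= 0.6034

0.6034


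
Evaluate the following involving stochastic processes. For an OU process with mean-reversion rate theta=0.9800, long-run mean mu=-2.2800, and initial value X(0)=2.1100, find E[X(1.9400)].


E[X(t)] = mu + (X(0) - mu)*exp(-theta*t)
= -2.2800 + (2.1100 - -2.2800)*exp(-0.9800*1.9400)
= -2.2800 + 4.3900 * 0.1494
= -1.6242

-1.6242


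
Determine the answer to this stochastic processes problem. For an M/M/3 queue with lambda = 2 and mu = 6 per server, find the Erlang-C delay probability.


a = lambda/mu = 0.3333
rho = a/c = 0.1111
Erlang-C formula applied:
C(c,a) = 0.0050

0.0050


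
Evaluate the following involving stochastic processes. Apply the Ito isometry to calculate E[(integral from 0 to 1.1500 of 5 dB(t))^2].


By Ito isometry: E[(int f dB)^2] = int f^2 dt
= 5^2 * 1.1500
= 25 * 1.1500 = 28.7500

28.7500


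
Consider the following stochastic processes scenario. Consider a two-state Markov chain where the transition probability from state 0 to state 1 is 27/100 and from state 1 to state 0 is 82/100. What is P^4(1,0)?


Computing P^4 by matrix multiplication.
P = [[0.7300, 0.2700], [0.8200, 0.1800]]
After raising P to the power 4:
P^4(1,0) = 0.7522

0.7522


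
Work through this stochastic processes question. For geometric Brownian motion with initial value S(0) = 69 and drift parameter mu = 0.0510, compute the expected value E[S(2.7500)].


E[S(t)] = S(0) * exp(mu * t)
= 69 * exp(0.0510 * 2.7500)
= 69 * 1.1506
= 79.3887

79.3887


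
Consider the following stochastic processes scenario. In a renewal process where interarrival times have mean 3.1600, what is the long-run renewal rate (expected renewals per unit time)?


Long-run renewal rate = 1/E(X)
= 1/3.1600
= 0.3165

0.3165


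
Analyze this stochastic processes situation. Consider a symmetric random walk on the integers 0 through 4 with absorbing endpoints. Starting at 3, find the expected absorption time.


For symmetric RW on 0,...,N with absorbing barriers, E(i) = i*(N-i)
E(3) = 3 * 1 = 3

3


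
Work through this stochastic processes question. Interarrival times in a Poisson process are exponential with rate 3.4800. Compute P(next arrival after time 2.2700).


P(X > t) = exp(-lambda * t)
= exp(-3.4800 * 2.2700)
= exp(-7.8996) = 3.7089e-04

3.7089e-04


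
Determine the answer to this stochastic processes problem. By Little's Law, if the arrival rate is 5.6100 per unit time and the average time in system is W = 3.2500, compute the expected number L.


Little's Law: L = lambda * W
= 5.6100 * 3.2500
= 18.2325

18.2325


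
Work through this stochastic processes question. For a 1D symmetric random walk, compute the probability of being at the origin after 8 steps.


P(S(8) = 0) = C(8,4) / 4^4
= 70 / 256
= 0.2734

0.2734


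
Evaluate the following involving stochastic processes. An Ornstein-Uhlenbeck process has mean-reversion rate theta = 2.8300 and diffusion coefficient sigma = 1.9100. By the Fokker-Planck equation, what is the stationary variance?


Stationary variance = sigma^2 / (2*theta)
= 1.9100^2 / (2*2.8300)
= 3.6481 / 5.6600
= 0.6445

0.6445


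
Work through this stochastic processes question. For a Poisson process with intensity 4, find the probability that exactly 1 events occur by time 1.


P(N(t)=k) = (lambda*t)^k * exp(-lambda*t) / k!
lambda*t = 4
= 4^1 * exp(-4) / 1!
= 4 * 0.0183 / 1
= 0.0733

0.0733


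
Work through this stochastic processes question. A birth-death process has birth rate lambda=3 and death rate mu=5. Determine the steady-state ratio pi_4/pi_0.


For birth-death process, pi_n/pi_0 = (lambda/mu)^n
= (3/5)^4
= 0.1296

0.1296


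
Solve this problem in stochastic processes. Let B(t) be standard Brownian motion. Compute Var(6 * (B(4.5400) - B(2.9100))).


Var(alpha*(B(t)-B(s))) = alpha^2 * (t-s)
= 6^2 * (4.5400 - 2.9100)
= 36 * 1.6300
= 58.6800

58.6800


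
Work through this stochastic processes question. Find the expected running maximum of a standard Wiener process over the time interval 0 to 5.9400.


E(max B(s)) = sqrt(2t/pi)
= sqrt(2*5.9400/pi)
= sqrt(3.7815)
= 1.9446

1.9446


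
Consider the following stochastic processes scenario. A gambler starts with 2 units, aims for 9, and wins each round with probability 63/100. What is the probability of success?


Gambler's ruin formula:
r = q/p = 0.3700/0.6300 = 0.5873
P(win) = (1 - r^i)/(1 - r^N)
= (1 - 0.5873^2)/(1 - 0.5873^9)
= 0.6606

0.6606


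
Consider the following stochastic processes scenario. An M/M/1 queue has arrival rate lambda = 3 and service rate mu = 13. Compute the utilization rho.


rho = lambda/mu
= 3/13
= 0.2308

0.2308


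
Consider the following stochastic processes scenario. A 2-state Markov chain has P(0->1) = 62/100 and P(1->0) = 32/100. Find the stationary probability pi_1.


Stationary distribution: pi_0 = p10/(p01+p10), pi_1 = p01/(p01+p10)
p01 = 0.6200, p10 = 0.3200
pi_1 = 0.6596

0.6596


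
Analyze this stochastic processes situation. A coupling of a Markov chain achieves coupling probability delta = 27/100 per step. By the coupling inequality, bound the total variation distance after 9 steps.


TV distance bound <= (1-delta)^n
= (1 - 0.2700)^9
= 0.7300^9
= 0.0589

0.0589


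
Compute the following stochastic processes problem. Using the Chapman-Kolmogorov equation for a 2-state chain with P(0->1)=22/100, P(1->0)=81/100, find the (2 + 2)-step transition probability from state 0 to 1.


P^4 = P^2 * P^2
Computing via matrix multiplication of the transition matrix.
Entry (0,1) of P^4 = 0.2136

0.2136


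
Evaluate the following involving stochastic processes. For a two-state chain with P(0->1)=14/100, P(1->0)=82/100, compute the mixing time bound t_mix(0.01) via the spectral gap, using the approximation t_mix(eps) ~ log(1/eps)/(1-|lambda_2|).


lambda_2 = |1 - p01 - p10| = |1 - 0.1400 - 0.8200| = 0.0400
t_mix ~ log(1/eps)/(1 - |lambda_2|)
= log(100)/(1 - 0.0400) = 4.6052/0.9600
= 4.7971

4.7971


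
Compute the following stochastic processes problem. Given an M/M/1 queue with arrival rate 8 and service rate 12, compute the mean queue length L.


rho = 8/12 = 0.6667
L = rho/(1-rho)
= 0.6667/0.3333
= 2.0000

2.0000


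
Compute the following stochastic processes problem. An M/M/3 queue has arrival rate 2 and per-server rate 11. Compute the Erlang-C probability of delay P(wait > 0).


a = lambda/mu = 0.1818
rho = a/c = 0.0606
Erlang-C formula applied:
C(c,a) = 8.8909e-04

8.8909e-04


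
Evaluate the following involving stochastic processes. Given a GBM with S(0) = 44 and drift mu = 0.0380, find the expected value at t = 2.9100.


E[S(t)] = S(0) * exp(mu * t)
= 44 * exp(0.0380 * 2.9100)
= 44 * 1.1169
= 49.1447

49.1447


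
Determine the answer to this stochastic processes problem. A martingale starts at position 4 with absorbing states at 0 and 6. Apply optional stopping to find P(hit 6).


By optional stopping theorem: E(M at tau) = M(0) = 4
P(hit 6)*6 + P(hit 0)*0 = 4
P(hit 6) = (4 - 0)/(6 - 0) = 2/3 = 0.6667

0.6667


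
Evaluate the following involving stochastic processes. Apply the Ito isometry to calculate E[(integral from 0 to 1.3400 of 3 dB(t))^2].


By Ito isometry: E[(int f dB)^2] = int f^2 dt
= 3^2 * 1.3400
= 9 * 1.3400 = 12.0600

12.0600


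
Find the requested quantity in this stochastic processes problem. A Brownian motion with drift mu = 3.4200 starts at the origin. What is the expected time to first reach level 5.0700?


Expected first passage time = a/mu
= 5.0700/3.4200
= 1.4825

1.4825


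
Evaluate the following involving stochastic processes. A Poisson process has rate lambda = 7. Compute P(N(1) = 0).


P(N(t)=k) = (lambda*t)^k * exp(-lambda*t) / k!
lambda*t = 7
= 7^0 * exp(-7) / 0!
= 1 * 9.1188e-04 / 1
= 9.1188e-04

9.1188e-04


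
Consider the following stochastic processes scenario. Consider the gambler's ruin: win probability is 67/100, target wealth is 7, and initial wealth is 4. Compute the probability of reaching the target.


Gambler's ruin formula:
r = q/p = 0.3300/0.6700 = 0.4925
P(win) = (1 - r^i)/(1 - r^N)
= (1 - 0.4925^4)/(1 - 0.4925^7)
= 0.9478

0.9478


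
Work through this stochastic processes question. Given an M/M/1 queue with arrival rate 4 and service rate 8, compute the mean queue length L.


rho = 4/8 = 0.5000
L = rho/(1-rho)
= 0.5000/0.5000
= 1.0000

1.0000


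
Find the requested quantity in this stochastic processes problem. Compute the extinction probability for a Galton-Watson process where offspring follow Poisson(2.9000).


Since mu = 2.9000 > 1, extinction prob q < 1.
Solve s = exp(mu*(s-1)) iteratively.
q = 0.0668

0.0668


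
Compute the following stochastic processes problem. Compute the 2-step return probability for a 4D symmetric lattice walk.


P(return in 2 steps) = P(reverse first step) = 1/(2d)
= 1/8
= 0.1250

0.1250


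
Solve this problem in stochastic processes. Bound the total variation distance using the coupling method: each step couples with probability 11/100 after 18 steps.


TV distance bound <= (1-delta)^n
= (1 - 0.1100)^18
= 0.8900^18
= 0.1227

0.1227


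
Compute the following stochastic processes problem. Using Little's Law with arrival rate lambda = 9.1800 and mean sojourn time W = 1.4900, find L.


Little's Law: L = lambda * W
= 9.1800 * 1.4900
= 13.6782

13.6782


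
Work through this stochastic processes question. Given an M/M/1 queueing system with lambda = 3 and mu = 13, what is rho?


rho = lambda/mu
= 3/13
= 0.2308

0.2308


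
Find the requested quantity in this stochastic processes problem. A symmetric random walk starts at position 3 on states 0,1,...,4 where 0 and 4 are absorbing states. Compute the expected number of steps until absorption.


For symmetric RW on 0,...,N with absorbing barriers, E(i) = i*(N-i)
E(3) = 3 * 1 = 3

3


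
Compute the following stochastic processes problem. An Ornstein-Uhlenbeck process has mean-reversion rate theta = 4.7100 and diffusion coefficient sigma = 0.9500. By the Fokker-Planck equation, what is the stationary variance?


Stationary variance = sigma^2 / (2*theta)
= 0.9500^2 / (2*4.7100)
= 0.9025 / 9.4200
= 0.0958

0.0958


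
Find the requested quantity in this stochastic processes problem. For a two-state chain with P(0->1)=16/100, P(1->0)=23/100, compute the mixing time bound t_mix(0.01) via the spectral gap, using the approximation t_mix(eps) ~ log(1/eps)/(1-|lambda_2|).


lambda_2 = |1 - p01 - p10| = |1 - 0.1600 - 0.2300| = 0.6100
t_mix ~ log(1/eps)/(1 - |lambda_2|)
= log(100)/(1 - 0.6100) = 4.6052/0.3900
= 11.8081

11.8081


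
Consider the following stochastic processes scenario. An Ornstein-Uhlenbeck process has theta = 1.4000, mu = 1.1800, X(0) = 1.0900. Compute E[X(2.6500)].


E[X(t)] = mu + (X(0) - mu)*exp(-theta*t)
= 1.1800 + (1.0900 - 1.1800)*exp(-1.4000*2.6500)
= 1.1800 + -0.0900 * 0.0245
= 1.1778

1.1778


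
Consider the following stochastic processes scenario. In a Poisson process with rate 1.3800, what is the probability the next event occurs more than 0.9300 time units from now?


P(X > t) = exp(-lambda * t)
= exp(-1.3800 * 0.9300)
= exp(-1.2834) = 0.2771

0.2771


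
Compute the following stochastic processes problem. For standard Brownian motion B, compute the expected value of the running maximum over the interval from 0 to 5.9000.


E(max B(s)) = sqrt(2t/pi)
= sqrt(2*5.9000/pi)
= sqrt(3.7561)
= 1.9381

1.9381


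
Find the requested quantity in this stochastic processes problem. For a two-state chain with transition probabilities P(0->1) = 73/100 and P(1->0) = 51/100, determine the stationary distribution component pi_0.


Stationary distribution: pi_0 = p10/(p01+p10), pi_1 = p01/(p01+p10)
p01 = 0.7300, p10 = 0.5100
pi_0 = 0.4113

0.4113


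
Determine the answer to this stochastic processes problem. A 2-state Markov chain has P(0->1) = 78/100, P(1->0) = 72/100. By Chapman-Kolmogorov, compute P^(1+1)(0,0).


P^2 = P^1 * P^1
Computing via matrix multiplication of the transition matrix.
Entry (0,0) of P^2 = 0.6100

0.6100


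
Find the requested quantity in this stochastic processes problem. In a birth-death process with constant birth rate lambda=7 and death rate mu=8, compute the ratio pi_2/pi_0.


For birth-death process, pi_n/pi_0 = (lambda/mu)^n
= (7/8)^2
= 0.7656

0.7656


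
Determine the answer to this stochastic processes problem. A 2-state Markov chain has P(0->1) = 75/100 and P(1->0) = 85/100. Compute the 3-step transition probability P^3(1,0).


Computing P^3 by matrix multiplication.
P = [[0.2500, 0.7500], [0.8500, 0.1500]]
After raising P to the power 3:
P^3(1,0) = 0.6460

0.6460


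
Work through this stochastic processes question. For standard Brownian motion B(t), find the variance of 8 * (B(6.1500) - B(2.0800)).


Var(alpha*(B(t)-B(s))) = alpha^2 * (t-s)
= 8^2 * (6.1500 - 2.0800)
= 64 * 4.0700
= 260.4800

260.4800


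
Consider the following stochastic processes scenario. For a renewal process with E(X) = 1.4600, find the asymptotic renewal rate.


Long-run renewal rate = 1/E(X)
= 1/1.4600
= 0.6849

0.6849


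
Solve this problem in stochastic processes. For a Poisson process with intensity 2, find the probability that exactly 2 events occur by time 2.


P(N(t)=k) = (lambda*t)^k * exp(-lambda*t) / k!
lambda*t = 4
= 4^2 * exp(-4) / 2!
= 16 * 0.0183 / 2
= 0.1465

0.1465


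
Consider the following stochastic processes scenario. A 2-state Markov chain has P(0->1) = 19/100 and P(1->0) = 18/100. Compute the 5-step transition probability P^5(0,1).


Computing P^5 by matrix multiplication.
P = [[0.8100, 0.1900], [0.1800, 0.8200]]
After raising P to the power 5:
P^5(0,1) = 0.4626

0.4626


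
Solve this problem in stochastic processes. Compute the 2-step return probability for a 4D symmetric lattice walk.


P(return in 2 steps) = P(reverse first step) = 1/(2d)
= 1/8
= 0.1250

0.1250


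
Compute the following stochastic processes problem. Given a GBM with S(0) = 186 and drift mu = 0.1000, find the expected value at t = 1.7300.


E[S(t)] = S(0) * exp(mu * t)
= 186 * exp(0.1000 * 1.7300)
= 186 * 1.1889
= 221.1291

221.1291


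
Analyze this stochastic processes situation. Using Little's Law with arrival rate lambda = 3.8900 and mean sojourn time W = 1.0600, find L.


Little's Law: L = lambda * W
= 3.8900 * 1.0600
= 4.1234

4.1234


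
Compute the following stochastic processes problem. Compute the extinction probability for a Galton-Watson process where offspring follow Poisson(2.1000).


Since mu = 2.1000 > 1, extinction prob q < 1.
Solve s = exp(mu*(s-1)) iteratively.
q = 0.1779

0.1779


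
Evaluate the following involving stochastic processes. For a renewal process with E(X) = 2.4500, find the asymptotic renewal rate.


Long-run renewal rate = 1/E(X)
= 1/2.4500
= 0.4082

0.4082


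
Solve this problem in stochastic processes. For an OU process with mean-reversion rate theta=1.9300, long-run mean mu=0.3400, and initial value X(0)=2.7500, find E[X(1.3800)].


E[X(t)] = mu + (X(0) - mu)*exp(-theta*t)
= 0.3400 + (2.7500 - 0.3400)*exp(-1.9300*1.3800)
= 0.3400 + 2.4100 * 0.0697
= 0.5080

0.5080


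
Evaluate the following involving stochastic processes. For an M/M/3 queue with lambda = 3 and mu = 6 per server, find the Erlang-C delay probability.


a = lambda/mu = 0.5000
rho = a/c = 0.1667
Erlang-C formula applied:
C(c,a) = 0.0152

0.0152


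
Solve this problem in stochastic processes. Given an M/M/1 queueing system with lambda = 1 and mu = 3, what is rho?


rho = lambda/mu
= 1/3
= 0.3333

0.3333


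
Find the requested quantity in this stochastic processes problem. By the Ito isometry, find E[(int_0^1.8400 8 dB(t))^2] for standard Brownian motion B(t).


By Ito isometry: E[(int f dB)^2] = int f^2 dt
= 8^2 * 1.8400
= 64 * 1.8400 = 117.7600

117.7600


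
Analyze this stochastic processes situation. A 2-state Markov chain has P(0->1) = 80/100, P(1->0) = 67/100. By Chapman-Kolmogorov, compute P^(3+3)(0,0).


P^6 = P^3 * P^3
Computing via matrix multiplication of the transition matrix.
Entry (0,0) of P^6 = 0.4616

0.4616


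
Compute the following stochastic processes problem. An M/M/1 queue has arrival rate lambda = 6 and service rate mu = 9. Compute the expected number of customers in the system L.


rho = 6/9 = 0.6667
L = rho/(1-rho)
= 0.6667/0.3333
= 2.0000

2.0000


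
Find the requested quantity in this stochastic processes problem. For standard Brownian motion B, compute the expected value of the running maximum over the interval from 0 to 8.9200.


E(max B(s)) = sqrt(2t/pi)
= sqrt(2*8.9200/pi)
= sqrt(5.6786)
= 2.3830

2.3830


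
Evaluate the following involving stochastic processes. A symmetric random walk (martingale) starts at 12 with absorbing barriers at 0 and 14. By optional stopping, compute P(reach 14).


By optional stopping theorem: E(M at tau) = M(0) = 12
P(hit 14)*14 + P(hit 0)*0 = 12
P(hit 14) = (12 - 0)/(14 - 0) = 6/7 = 0.8571

0.8571


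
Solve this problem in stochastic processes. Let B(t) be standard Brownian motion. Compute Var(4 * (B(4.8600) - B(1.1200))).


Var(alpha*(B(t)-B(s))) = alpha^2 * (t-s)
= 4^2 * (4.8600 - 1.1200)
= 16 * 3.7400
= 59.8400

59.8400


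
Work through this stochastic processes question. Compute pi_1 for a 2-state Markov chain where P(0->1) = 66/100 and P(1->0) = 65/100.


Stationary distribution: pi_0 = p10/(p01+p10), pi_1 = p01/(p01+p10)
p01 = 0.6600, p10 = 0.6500
pi_1 = 0.5038

0.5038


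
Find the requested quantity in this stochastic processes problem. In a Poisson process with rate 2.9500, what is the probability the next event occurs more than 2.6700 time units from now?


P(X > t) = exp(-lambda * t)
= exp(-2.9500 * 2.6700)
= exp(-7.8765) = 3.7956e-04

3.7956e-04


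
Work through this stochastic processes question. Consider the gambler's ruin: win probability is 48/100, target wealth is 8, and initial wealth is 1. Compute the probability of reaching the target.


Gambler's ruin formula:
r = q/p = 0.5200/0.4800 = 1.0833
P(win) = (1 - r^i)/(1 - r^N)
= (1 - 1.0833^1)/(1 - 1.0833^8)
= 0.0929

0.0929


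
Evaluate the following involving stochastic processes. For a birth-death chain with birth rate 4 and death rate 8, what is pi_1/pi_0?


For birth-death process, pi_n/pi_0 = (lambda/mu)^n
= (4/8)^1
= 0.5000

0.5000


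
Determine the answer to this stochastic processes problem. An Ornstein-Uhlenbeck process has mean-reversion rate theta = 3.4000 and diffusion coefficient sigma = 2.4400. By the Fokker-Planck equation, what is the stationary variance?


Stationary variance = sigma^2 / (2*theta)
= 2.4400^2 / (2*3.4000)
= 5.9536 / 6.8000
= 0.8755

0.8755


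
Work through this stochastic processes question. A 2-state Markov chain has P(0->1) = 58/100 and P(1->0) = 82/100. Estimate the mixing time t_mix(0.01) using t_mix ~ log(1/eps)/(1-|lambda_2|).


lambda_2 = |1 - p01 - p10| = |1 - 0.5800 - 0.8200| = 0.4000
t_mix ~ log(1/eps)/(1 - |lambda_2|)
= log(100)/(1 - 0.4000) = 4.6052/0.6000
= 7.6753

7.6753


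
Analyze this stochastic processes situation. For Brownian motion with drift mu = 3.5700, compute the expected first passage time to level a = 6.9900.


Expected first passage time = a/mu
= 6.9900/3.5700
= 1.9580

1.9580


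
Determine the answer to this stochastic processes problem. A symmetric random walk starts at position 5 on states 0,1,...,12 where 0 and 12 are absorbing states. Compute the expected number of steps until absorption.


For symmetric RW on 0,...,N with absorbing barriers, E(i) = i*(N-i)
E(5) = 5 * 7 = 35

35


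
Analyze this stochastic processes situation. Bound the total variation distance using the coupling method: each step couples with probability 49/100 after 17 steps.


TV distance bound <= (1-delta)^n
= (1 - 0.4900)^17
= 0.5100^17
= 1.0683e-05

1.0683e-05


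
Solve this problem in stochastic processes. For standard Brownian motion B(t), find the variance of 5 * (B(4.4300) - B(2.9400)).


Var(alpha*(B(t)-B(s))) = alpha^2 * (t-s)
= 5^2 * (4.4300 - 2.9400)
= 25 * 1.4900
= 37.2500

37.2500


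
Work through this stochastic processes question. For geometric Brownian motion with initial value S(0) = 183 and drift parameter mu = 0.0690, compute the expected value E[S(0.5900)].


E[S(t)] = S(0) * exp(mu * t)
= 183 * exp(0.0690 * 0.5900)
= 183 * 1.0416
= 190.6037

190.6037


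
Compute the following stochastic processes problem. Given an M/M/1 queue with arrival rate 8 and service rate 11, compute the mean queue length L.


rho = 8/11 = 0.7273
L = rho/(1-rho)
= 0.7273/0.2727
= 2.6667

2.6667


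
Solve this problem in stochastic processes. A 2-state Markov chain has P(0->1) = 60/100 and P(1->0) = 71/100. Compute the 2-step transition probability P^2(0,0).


Computing P^2 by matrix multiplication.
P = [[0.4000, 0.6000], [0.7100, 0.2900]]
After raising P to the power 2:
P^2(0,0) = 0.5860

0.5860


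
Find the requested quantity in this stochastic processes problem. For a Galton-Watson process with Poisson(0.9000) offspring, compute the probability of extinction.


Since mu = 0.9000 <= 1, extinction probability = 1.

1.0000


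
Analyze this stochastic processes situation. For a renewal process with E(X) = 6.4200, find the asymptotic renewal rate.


Long-run renewal rate = 1/E(X)
= 1/6.4200
= 0.1558

0.1558


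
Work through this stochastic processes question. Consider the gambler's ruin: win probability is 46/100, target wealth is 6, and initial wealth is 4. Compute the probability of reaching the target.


Gambler's ruin formula:
r = q/p = 0.5400/0.4600 = 1.1739
P(win) = (1 - r^i)/(1 - r^N)
= (1 - 1.1739^4)/(1 - 1.1739^6)
= 0.5560

0.5560


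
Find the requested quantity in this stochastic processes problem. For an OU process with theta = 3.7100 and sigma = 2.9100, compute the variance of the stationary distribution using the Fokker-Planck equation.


Stationary variance = sigma^2 / (2*theta)
= 2.9100^2 / (2*3.7100)
= 8.4681 / 7.4200
= 1.1413

1.1413


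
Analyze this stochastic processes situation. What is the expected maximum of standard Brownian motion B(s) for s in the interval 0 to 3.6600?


E(max B(s)) = sqrt(2t/pi)
= sqrt(2*3.6600/pi)
= sqrt(2.3300)
= 1.5264

1.5264


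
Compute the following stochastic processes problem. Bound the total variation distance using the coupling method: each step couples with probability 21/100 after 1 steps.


TV distance bound <= (1-delta)^n
= (1 - 0.2100)^1
= 0.7900^1
= 0.7900

0.7900


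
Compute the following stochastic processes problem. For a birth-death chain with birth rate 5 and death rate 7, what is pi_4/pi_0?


For birth-death process, pi_n/pi_0 = (lambda/mu)^n
= (5/7)^4
= 0.2603

0.2603


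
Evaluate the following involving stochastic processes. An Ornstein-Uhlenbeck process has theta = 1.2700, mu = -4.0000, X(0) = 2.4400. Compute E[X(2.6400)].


E[X(t)] = mu + (X(0) - mu)*exp(-theta*t)
= -4.0000 + (2.4400 - -4.0000)*exp(-1.2700*2.6400)
= -4.0000 + 6.4400 * 0.0350
= -3.7747

-3.7747


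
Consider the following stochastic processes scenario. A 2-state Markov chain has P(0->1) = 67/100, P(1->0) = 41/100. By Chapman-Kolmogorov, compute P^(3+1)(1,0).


P^4 = P^3 * P^1
Computing via matrix multiplication of the transition matrix.
Entry (1,0) of P^4 = 0.3796

0.3796


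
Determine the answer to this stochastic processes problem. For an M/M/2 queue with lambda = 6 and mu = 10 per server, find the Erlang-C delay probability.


a = lambda/mu = 0.6000
rho = a/c = 0.3000
Erlang-C formula applied:
C(c,a) = 0.1385

0.1385


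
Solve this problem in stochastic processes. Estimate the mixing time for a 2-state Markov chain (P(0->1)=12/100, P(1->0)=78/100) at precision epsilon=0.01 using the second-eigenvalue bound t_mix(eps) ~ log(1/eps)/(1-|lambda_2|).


lambda_2 = |1 - p01 - p10| = |1 - 0.1200 - 0.7800| = 0.1000
t_mix ~ log(1/eps)/(1 - |lambda_2|)
= log(100)/(1 - 0.1000) = 4.6052/0.9000
= 5.1169

5.1169


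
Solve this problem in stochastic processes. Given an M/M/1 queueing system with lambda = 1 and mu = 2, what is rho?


rho = lambda/mu
= 1/2
= 0.5000

0.5000


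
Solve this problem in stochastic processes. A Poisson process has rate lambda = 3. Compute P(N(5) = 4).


P(N(t)=k) = (lambda*t)^k * exp(-lambda*t) / k!
lambda*t = 15
= 15^4 * exp(-15) / 4!
= 50625 * 3.0590e-07 / 24
= 6.4526e-04

6.4526e-04


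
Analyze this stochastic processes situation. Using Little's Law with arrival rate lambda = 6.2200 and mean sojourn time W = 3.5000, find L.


Little's Law: L = lambda * W
= 6.2200 * 3.5000
= 21.7700

21.7700


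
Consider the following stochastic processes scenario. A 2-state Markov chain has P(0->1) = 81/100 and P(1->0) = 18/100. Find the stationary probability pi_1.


Stationary distribution: pi_0 = p10/(p01+p10), pi_1 = p01/(p01+p10)
p01 = 0.8100, p10 = 0.1800
pi_1 = 0.8182

0.8182


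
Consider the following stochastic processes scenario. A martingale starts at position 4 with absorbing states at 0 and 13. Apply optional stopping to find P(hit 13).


By optional stopping theorem: E(M at tau) = M(0) = 4
P(hit 13)*13 + P(hit 0)*0 = 4
P(hit 13) = (4 - 0)/(13 - 0) = 4/13 = 0.3077

0.3077


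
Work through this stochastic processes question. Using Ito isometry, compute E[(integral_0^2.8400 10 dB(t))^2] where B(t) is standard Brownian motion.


By Ito isometry: E[(int f dB)^2] = int f^2 dt
= 10^2 * 2.8400
= 100 * 2.8400 = 284.0000

284.0000


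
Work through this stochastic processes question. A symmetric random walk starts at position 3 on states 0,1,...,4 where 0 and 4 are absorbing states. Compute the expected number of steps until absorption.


For symmetric RW on 0,...,N with absorbing barriers, E(i) = i*(N-i)
E(3) = 3 * 1 = 3

3


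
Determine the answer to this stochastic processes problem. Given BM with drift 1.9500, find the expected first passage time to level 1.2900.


Expected first passage time = a/mu
= 1.2900/1.9500
= 0.6615

0.6615
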